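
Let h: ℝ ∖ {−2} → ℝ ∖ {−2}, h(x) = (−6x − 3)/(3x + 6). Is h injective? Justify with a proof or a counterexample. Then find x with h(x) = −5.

-3

Suppose h(s) = h(t). Cross-multiplying: (−6s − 3)(3t + 6) = (−6t − 3)(3s + 6).
Expanding both sides and cancelling the symmetric terms leaves −27·(s − t) = 0. Since −27 ≠ 0, s = t. Thus h is injective.
Solving h(x) = −5: cross-multiplying gives −6x − 3 = −5(3x + 6), which rearranges to 9x = −27, so x = −3.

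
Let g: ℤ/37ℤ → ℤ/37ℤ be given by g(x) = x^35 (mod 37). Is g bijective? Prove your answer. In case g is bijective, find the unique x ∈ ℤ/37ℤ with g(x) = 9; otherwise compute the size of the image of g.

33

Since 37 is prime, the nonzero elements of ℤ/37ℤ form a cyclic group of order 36.
As gcd(35, 36) = 1, raising to the 35th power is a bijection on this group: if s^35 ≡ t^35 then (st^{−1})^35 = 1, and the only element of order dividing gcd(35, 36) = 1 is 1, so s = t.
With g(0) = 0 this makes g injective on all of ℤ/37ℤ, hence bijective (finite equal-size domain and codomain). In particular g is bijective.
Since g is bijective, we find the preimage of 9. The inverse of x ↦ x^35 on (ℤ/37ℤ)^× is x ↦ x^35, because 35·35 = 1225 = 34·36 + 1 ≡ 1 (mod 36) and x^{36} = 1 for x ≠ 0 (Fermat). So g⁻¹(9) = 9^35 mod 37.
Repeated squaring mod 37: 9^1 ≡ 9, 9^2 ≡ 9² = 81 ≡ 7, 9^4 ≡ 7² = 49 ≡ 12, 9^8 ≡ 12² = 144 ≡ 33, 9^16 ≡ 33² = 1089 ≡ 16, 9^32 ≡ 16² = 256 ≡ 34. Since 35 = 32 + 2 + 1, 9^35 ≡ 34·7·9: 34·7 = 238 ≡ 16, then 16·9 = 144 ≡ 33. So 9^35 ≡ 33 (mod 37).
Hence g⁻¹(9) = 33.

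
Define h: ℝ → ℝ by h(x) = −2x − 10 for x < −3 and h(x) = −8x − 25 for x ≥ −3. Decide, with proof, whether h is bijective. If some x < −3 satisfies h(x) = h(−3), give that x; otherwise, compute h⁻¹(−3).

-9/2

Both pieces are strictly decreasing (slopes −2 and −8), so each is injective on its own interval.
The left piece maps (−∞, −3) onto (−4, ∞); the right piece maps [−3, ∞) onto (−∞, −1].
These images overlap. In particular h(−3) = −1 (right piece), and solving −2x − 10 = −1 on the left piece gives x = −9/2 < −3.
So h(−9/2) = h(−3) with −9/2 ≠ −3, and h is not injective, hence not bijective. This x = −9/2 is the requested value below −3.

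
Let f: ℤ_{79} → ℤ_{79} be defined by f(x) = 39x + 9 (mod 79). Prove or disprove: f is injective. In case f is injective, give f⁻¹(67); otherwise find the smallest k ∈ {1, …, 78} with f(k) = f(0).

If f(x_1) = f(x_2), then 39x_1 ≡ 39x_2 (mod 79). Because gcd(39, 79) = 1, we may cancel 39 to get x_1 ≡ x_2 (mod 79).
Thus f is injective.
We now compute 39⁻¹ mod 79 explicitly. Euclid's algorithm: 79 = 2·39 + 1; back-substituting gives 1 = 77·39 − 38·79, so 39⁻¹ ≡ 77 (mod 79).
Since f is injective, we find f⁻¹(67): we need 39x ≡ 67 − 9 ≡ 58 (mod 79). Using 39⁻¹ = 77: x ≡ 77·58 = 4466 = 56·79 + 42, so x = 42.
Check: f(42) = 39·42 + 9 = 1647 = 20·79 + 67 ≡ 67 (mod 79).

42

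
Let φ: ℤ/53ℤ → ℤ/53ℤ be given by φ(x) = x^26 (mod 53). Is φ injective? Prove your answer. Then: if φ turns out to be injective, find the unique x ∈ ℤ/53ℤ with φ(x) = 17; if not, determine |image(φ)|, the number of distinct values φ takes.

φ(2): Repeated squaring mod 53: 2^1 ≡ 2, 2^2 ≡ 2² = 4, 2^4 ≡ 4² = 16, 2^8 ≡ 16² = 256 ≡ 44, 2^16 ≡ 44² = 1936 ≡ 28. Since 26 = 16 + 8 + 2, 2^26 ≡ 28·44·4: 28·44 = 1232 ≡ 13, then 13·4 = 52. So 2^26 ≡ 52 (mod 53).
φ(3): Repeated squaring mod 53: 3^1 ≡ 3, 3^2 ≡ 3² = 9, 3^4 ≡ 9² = 81 ≡ 28, 3^8 ≡ 28² = 784 ≡ 42, 3^16 ≡ 42² = 1764 ≡ 15. Since 26 = 16 + 8 + 2, 3^26 ≡ 15·42·9: 15·42 = 630 ≡ 47, then 47·9 = 423 ≡ 52. So 3^26 ≡ 52 (mod 53).
So φ(2) = φ(3) = 52 while 2 ≠ 3, therefore φ is not injective.
Since φ is not injective, we determine |image(φ)|. Computing x^26 mod 53 for each x (by repeated squaring, reducing mod 53 at every step), the values φ(0), φ(1), …, φ(52) are: 0, 1, 52, 52, 1, 52, 1, 1, 52, 1, 1, 1, 52, 1, 52, 1, 1, 1, 52, 52, 52, 52, 52, 52, 1, 1, 52, 52, 1, 1, 52, 52, 52, 52, 52, 52, 1, 1, 1, 52, 1, 52, 1, 1, 1, 52, 1, 1, 52, 1, 52, 52, 1.
The distinct values are {0, 1, 52}; there are 3 of them.

3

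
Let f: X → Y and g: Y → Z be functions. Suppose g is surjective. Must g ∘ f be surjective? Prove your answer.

No. Take X = {1}, Y = Z = {1, 2, 3}, f(1) = 1, and g = identity (surjective).
Then (g ∘ f)(1) = 1, and 3 ∈ Z has no preimage under g ∘ f, so g ∘ f is not surjective.

not surjective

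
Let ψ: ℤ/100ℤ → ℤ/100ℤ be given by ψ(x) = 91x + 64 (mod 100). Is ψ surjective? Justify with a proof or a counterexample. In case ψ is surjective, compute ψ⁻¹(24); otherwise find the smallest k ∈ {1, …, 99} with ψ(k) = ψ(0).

60

Recall that surjectivity means every element of the codomain has a preimage under ψ.
Since gcd(91, 100) = 1, 91 is invertible modulo 100. Euclid's algorithm: 100 = 1·91 + 9, 91 = 10·9 + 1; back-substituting gives 1 = 11·91 − 10·100, so 91⁻¹ ≡ 11 (mod 100).
For any y ∈ ℤ/100ℤ, x = 11(y − 64) mod 100 satisfies ψ(x) = 91·11(y − 64) + 64 ≡ y (since 91·11 ≡ 1 mod 100). So every y has a preimage.
Hence ψ is surjective.
Since ψ is surjective, we find ψ⁻¹(24): we need 91x ≡ 24 − 64 ≡ 60 (mod 100). Using 91⁻¹ = 11: x ≡ 11·60 = 660 = 6·100 + 60, so x = 60.
Check: ψ(60) = 91·60 + 64 = 5524 = 55·100 + 24 ≡ 24 (mod 100).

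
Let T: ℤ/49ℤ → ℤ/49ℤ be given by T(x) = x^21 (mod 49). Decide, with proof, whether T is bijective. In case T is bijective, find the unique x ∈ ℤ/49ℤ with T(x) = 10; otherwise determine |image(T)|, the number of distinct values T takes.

T(1) = 1^21 = 1.
T(2): Repeated squaring mod 49: 2^1 ≡ 2, 2^2 ≡ 2² = 4, 2^4 ≡ 4² = 16, 2^8 ≡ 16² = 256 ≡ 11, 2^16 ≡ 11² = 121 ≡ 23. Since 21 = 16 + 4 + 1, 2^21 ≡ 23·16·2: 23·16 = 368 ≡ 25, then 25·2 = 50 ≡ 1. So 2^21 ≡ 1 (mod 49).
So T(1) = T(2) = 1 while 1 ≠ 2, thus T is not injective, hence not bijective.
Since T is not bijective, we determine |image(T)|. Computing x^21 mod 49 for each x (by repeated squaring, reducing mod 49 at every step), the values T(0), T(1), …, T(48) are: 0, 1, 1, 48, 1, 48, 48, 0, 1, 1, 48, 1, 48, 48, 0, 1, 1, 48, 1, 48, 48, 0, 1, 1, 48, 1, 48, 48, 0, 1, 1, 48, 1, 48, 48, 0, 1, 1, 48, 1, 48, 48, 0, 1, 1, 48, 1, 48, 48.
The distinct values are {0, 1, 48}; there are 3 of them.

3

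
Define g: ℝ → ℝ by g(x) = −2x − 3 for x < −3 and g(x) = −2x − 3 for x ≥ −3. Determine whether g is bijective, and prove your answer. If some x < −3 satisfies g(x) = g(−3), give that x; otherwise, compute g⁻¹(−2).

-1/2

Both pieces are strictly decreasing (slopes −2 and −2), so each is injective on its own interval.
The left piece maps (−∞, −3) onto (3, ∞); the right piece maps [−3, ∞) onto (−∞, 3].
Since 3 = 3, the images partition ℝ: g is injective and surjective, hence bijective.
Because the two images are disjoint, no x < −3 has g(x) = g(−3), so we compute g⁻¹(−2): −2 lies in (−∞, 3], so solve −2x − 3 = −2: x = (−2 + 3)/(−2) = −1/2.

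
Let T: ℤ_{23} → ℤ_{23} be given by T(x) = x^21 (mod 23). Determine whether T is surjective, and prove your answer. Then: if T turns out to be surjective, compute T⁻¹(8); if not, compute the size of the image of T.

Since 23 is prime, the nonzero elements of ℤ_{23} form a cyclic group of order 22.
As gcd(21, 22) = 1, raising to the 21st power is a bijection on this group: if a^21 ≡ b^21 then (ab^{−1})^21 = 1, and the only element of order dividing gcd(21, 22) = 1 is 1, so a = b.
With T(0) = 0 this makes T injective on all of ℤ_{23}, hence bijective (finite equal-size domain and codomain). In particular T is surjective.
Since T is surjective, we find the preimage of 8. The inverse of x ↦ x^21 on (ℤ_{23})^× is x ↦ x^21, because 21·21 = 441 = 20·22 + 1 ≡ 1 (mod 22) and x^{22} = 1 for x ≠ 0 (Fermat). So T⁻¹(8) = 8^21 mod 23.
Repeated squaring mod 23: 8^1 ≡ 8, 8^2 ≡ 8² = 64 ≡ 18, 8^4 ≡ 18² = 324 ≡ 2, 8^8 ≡ 2² = 4, 8^16 ≡ 4² = 16. Since 21 = 16 + 4 + 1, 8^21 ≡ 16·2·8: 16·2 = 32 ≡ 9, then 9·8 = 72 ≡ 3. So 8^21 ≡ 3 (mod 23).
Hence T⁻¹(8) = 3.

3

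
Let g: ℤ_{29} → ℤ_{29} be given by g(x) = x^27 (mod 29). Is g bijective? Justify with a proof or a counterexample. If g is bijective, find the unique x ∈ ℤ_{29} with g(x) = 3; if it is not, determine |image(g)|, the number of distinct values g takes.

Since 29 is prime, the nonzero elements of ℤ_{29} form a cyclic group of order 28.
As gcd(27, 28) = 1, raising to the 27th power is a bijection on this group: if a^27 ≡ b^27 then (ab^{−1})^27 = 1, and the only element of order dividing gcd(27, 28) = 1 is 1, so a = b.
With g(0) = 0 this makes g injective on all of ℤ_{29}, hence bijective (finite equal-size domain and codomain). In particular g is bijective.
Since g is bijective, we find the preimage of 3. The inverse of x ↦ x^27 on (ℤ_{29})^× is x ↦ x^27, because 27·27 = 729 = 26·28 + 1 ≡ 1 (mod 28) and x^{28} = 1 for x ≠ 0 (Fermat). So g⁻¹(3) = 3^27 mod 29.
Repeated squaring mod 29: 3^1 ≡ 3, 3^2 ≡ 3² = 9, 3^4 ≡ 9² = 81 ≡ 23, 3^8 ≡ 23² = 529 ≡ 7, 3^16 ≡ 7² = 49 ≡ 20. Since 27 = 16 + 8 + 2 + 1, 3^27 ≡ 20·7·9·3: 20·7 = 140 ≡ 24, then 24·9 = 216 ≡ 13, then 13·3 = 39 ≡ 10. So 3^27 ≡ 10 (mod 29).
Hence g⁻¹(3) = 10.

10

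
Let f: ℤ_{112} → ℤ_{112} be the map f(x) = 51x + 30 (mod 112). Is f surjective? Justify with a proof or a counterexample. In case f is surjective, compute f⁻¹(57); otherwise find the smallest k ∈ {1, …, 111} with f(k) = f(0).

Recall: f is surjective if every y in the codomain equals f(x) for some x in the domain.
Since gcd(51, 112) = 1, 51 is invertible modulo 112. Euclid's algorithm: 112 = 2·51 + 10, 51 = 5·10 + 1; back-substituting gives 1 = 11·51 − 5·112, so 51⁻¹ ≡ 11 (mod 112).
Then y ↦ 11(y − 30) is a two-sided inverse to f, so every y ∈ ℤ_{112} has a preimage.
Hence f is surjective.
Since f is surjective, we compute f⁻¹(57): solve 51x + 30 ≡ 57 (mod 112), i.e. 51x ≡ 27 (mod 112).
Multiplying by 51⁻¹ = 11 gives x ≡ 11·27 = 297 = 2·112 + 73 ≡ 73 (mod 112).
Check: f(73) = 51·73 + 30 = 3753 = 33·112 + 57 ≡ 57 (mod 112).

73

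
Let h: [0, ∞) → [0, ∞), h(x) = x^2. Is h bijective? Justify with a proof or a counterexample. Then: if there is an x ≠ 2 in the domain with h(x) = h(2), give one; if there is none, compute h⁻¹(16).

On [0, ∞), x ↦ x^2 is strictly increasing (injective) and for any y ∈ [0, ∞) the 2nd root y^{1/2} lies in [0, ∞) (surjective). So h is bijective.
Since x ↦ x^2 is strictly increasing on [0, ∞), it is injective there, so no x ≠ 2 in the domain has h(x) = h(2). We therefore compute h⁻¹(16) = 16^{1/2} = 4 (indeed 4^2 = 16).

4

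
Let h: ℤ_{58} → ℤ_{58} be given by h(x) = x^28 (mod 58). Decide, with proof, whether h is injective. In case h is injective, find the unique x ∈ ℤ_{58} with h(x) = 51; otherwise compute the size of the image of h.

4

h(1) = 1^28 = 1.
h(3): Repeated squaring mod 58: 3^1 ≡ 3, 3^2 ≡ 3² = 9, 3^4 ≡ 9² = 81 ≡ 23, 3^8 ≡ 23² = 529 ≡ 7, 3^16 ≡ 7² = 49. Since 28 = 16 + 8 + 4, 3^28 ≡ 49·7·23: 49·7 = 343 ≡ 53, then 53·23 = 1219 ≡ 1. So 3^28 ≡ 1 (mod 58).
So h(1) = h(3) = 1 while 1 ≠ 3, thus h is not injective.
Since h is not injective, we determine |image(h)|. Computing x^28 mod 58 for each x (by repeated squaring, reducing mod 58 at every step), the values h(0), h(1), …, h(57) are: 0, 1, 30, 1, 30, 1, 30, 1, 30, 1, 30, 1, 30, 1, 30, 1, 30, 1, 30, 1, 30, 1, 30, 1, 30, 1, 30, 1, 30, 29, 30, 1, 30, 1, 30, 1, 30, 1, 30, 1, 30, 1, 30, 1, 30, 1, 30, 1, 30, 1, 30, 1, 30, 1, 30, 1, 30, 1.
The distinct values are {0, 1, 29, 30}; there are 4 of them.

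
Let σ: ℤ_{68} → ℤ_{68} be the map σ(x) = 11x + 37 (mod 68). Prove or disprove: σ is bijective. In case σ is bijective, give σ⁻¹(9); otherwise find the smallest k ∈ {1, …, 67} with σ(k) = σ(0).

16

Suppose σ(u) = σ(v) in ℤ_{68}. Then 11u + 37 ≡ 11v + 37 (mod 68), so 11(u − v) ≡ 0 (mod 68).
Since gcd(11, 68) = 1, 11 is invertible modulo 68, thus u − v ≡ 0 (mod 68), i.e. u = v.
We now compute 11⁻¹ mod 68 explicitly. Euclid's algorithm: 68 = 6·11 + 2, 11 = 5·2 + 1; back-substituting gives 1 = 31·11 − 5·68, so 11⁻¹ ≡ 31 (mod 68).
Then y ↦ 31(y − 37) is a two-sided inverse to σ, so every y ∈ ℤ_{68} has a preimage.
Thus σ is bijective.
Since σ is bijective, we find σ⁻¹(9): we need 11x ≡ 9 − 37 ≡ 40 (mod 68). Using 11⁻¹ = 31: x ≡ 31·40 = 1240 = 18·68 + 16, so x = 16.
Check: σ(16) = 11·16 + 37 = 213 = 3·68 + 9 ≡ 9 (mod 68).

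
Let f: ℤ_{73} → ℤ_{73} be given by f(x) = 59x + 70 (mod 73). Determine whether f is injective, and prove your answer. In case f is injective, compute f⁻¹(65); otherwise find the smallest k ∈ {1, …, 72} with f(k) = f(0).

If f(s) = f(t), then 59s ≡ 59t (mod 73). Because gcd(59, 73) = 1, we may cancel 59 to get s ≡ t (mod 73).
Therefore f is injective.
We now compute 59⁻¹ mod 73 explicitly. Euclid's algorithm: 73 = 1·59 + 14, 59 = 4·14 + 3, 14 = 4·3 + 2, 3 = 1·2 + 1; back-substituting gives 1 = 26·59 − 21·73, so 59⁻¹ ≡ 26 (mod 73).
Since f is injective, we find f⁻¹(65): we need 59x ≡ 65 − 70 ≡ 68 (mod 73). Using 59⁻¹ = 26: x ≡ 26·68 = 1768 = 24·73 + 16, so x = 16.
Check: f(16) = 59·16 + 70 = 1014 = 13·73 + 65 ≡ 65 (mod 73).

16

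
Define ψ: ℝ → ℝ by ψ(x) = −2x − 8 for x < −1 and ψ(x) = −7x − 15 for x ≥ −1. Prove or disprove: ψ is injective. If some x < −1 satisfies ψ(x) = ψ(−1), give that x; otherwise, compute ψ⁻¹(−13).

Both pieces are strictly decreasing (slopes −2 and −7), so each is injective on its own interval.
The left piece maps (−∞, −1) onto (−6, ∞); the right piece maps [−1, ∞) onto (−∞, −8].
These images are disjoint, so no value is attained by both pieces. Thus ψ is injective.
Because the two images are disjoint, no x < −1 has ψ(x) = ψ(−1), so we compute ψ⁻¹(−13): −13 lies in (−∞, −8], so solve −7x − 15 = −13: x = (−13 + 15)/(−7) = −2/7.

-2/7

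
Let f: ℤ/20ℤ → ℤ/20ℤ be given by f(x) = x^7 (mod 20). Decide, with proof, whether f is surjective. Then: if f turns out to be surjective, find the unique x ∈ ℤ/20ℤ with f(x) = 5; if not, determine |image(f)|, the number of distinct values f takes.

15

f(0) = 0^7 = 0.
f(10): Repeated squaring mod 20: 10^1 ≡ 10, 10^2 ≡ 10² = 100 ≡ 0, 10^4 ≡ 0² = 0. Since 7 = 4 + 2 + 1, 10^7 ≡ 0·0·10: 0·0 = 0, then 0·10 = 0. So 10^7 ≡ 0 (mod 20).
So f(0) = f(10) = 0 while 0 ≠ 10, therefore f is not injective.
A non-injective map from the 20-element set ℤ/20ℤ to itself takes at most 19 distinct values, so it cannot be surjective. Therefore f is not surjective.
Since f is not surjective, we determine |image(f)|. Computing x^7 mod 20 for each x (by repeated squaring, reducing mod 20 at every step), the values f(0), f(1), …, f(19) are: 0, 1, 8, 7, 4, 5, 16, 3, 12, 9, 0, 11, 8, 17, 4, 15, 16, 13, 12, 19.
The distinct values are {0, 1, 3, 4, 5, 7, 8, 9, 11, 12, 13, 15, 16, 17, 19}; there are 15 of them.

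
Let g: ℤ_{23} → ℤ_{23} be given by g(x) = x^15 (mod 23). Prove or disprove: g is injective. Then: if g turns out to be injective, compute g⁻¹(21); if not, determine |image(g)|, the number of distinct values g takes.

15

Since 23 is prime, the nonzero elements of ℤ_{23} form a cyclic group of order 22.
As gcd(15, 22) = 1, raising to the 15th power is a bijection on this group: if x_1^15 ≡ x_2^15 then (x_1x_2^{−1})^15 = 1, and the only element of order dividing gcd(15, 22) = 1 is 1, so x_1 = x_2.
With g(0) = 0 this makes g injective on all of ℤ_{23}, hence bijective (finite equal-size domain and codomain). In particular g is injective.
Since g is injective, we find the preimage of 21. The inverse of x ↦ x^15 on (ℤ_{23})^× is x ↦ x^3, because 15·3 = 45 = 2·22 + 1 ≡ 1 (mod 22) and x^{22} = 1 for x ≠ 0 (Fermat). So g⁻¹(21) = 21^3 mod 23.
Repeated squaring mod 23: 21^1 ≡ 21, 21^2 ≡ 21² = 441 ≡ 4. Since 3 = 2 + 1, 21^3 ≡ 4·21: 4·21 = 84 ≡ 15. So 21^3 ≡ 15 (mod 23).
Hence g⁻¹(21) = 15.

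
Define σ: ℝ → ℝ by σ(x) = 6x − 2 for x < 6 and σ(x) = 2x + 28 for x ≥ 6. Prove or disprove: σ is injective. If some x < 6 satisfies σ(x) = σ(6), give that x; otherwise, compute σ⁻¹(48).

10

Both pieces are strictly increasing (slopes 6 and 2), so each is injective on its own interval.
The left piece maps (−∞, 6) onto (−∞, 34); the right piece maps [6, ∞) onto [40, ∞).
These images are disjoint, so no value is attained by both pieces. Therefore σ is injective.
Because the two images are disjoint, no x < 6 has σ(x) = σ(6), so we compute σ⁻¹(48): 48 lies in [40, ∞), so solve 2x + 28 = 48: x = (48 − 28)/2 = 10.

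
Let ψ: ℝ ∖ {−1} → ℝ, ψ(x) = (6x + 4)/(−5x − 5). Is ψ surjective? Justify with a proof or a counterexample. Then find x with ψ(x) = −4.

-8/7

If ψ(x) = −6/5, cross-multiplying gives −5(6x + 4) = 6(−5x − 5), which simplifies to −20 = −30 — false.  So −6/5 has no preimage and ψ is not surjective.
Solving ψ(x) = −4: cross-multiplying gives 6x + 4 = −4(−5x − 5), which rearranges to −14x = 16, so x = −8/7.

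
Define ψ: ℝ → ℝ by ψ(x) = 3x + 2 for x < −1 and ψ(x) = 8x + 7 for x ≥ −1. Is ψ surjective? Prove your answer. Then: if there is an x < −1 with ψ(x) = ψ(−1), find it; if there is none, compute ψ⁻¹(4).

Both pieces are strictly increasing (slopes 3 and 8), so each is injective on its own interval.
The left piece maps (−∞, −1) onto (−∞, −1); the right piece maps [−1, ∞) onto [−1, ∞).
These images together cover ℝ, so ψ is surjective.
Because the two images are disjoint, no x < −1 has ψ(x) = ψ(−1), so we compute ψ⁻¹(4): 4 lies in [−1, ∞), so solve 8x + 7 = 4: x = (4 − 7)/8 = −3/8.

-3/8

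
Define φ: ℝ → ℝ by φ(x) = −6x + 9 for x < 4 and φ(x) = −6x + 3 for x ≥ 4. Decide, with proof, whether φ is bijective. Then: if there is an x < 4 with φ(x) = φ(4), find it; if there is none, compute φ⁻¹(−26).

Both pieces are strictly decreasing (slopes −6 and −6), so each is injective on its own interval.
The left piece maps (−∞, 4) onto (−15, ∞); the right piece maps [4, ∞) onto (−∞, −21].
The images leave a gap (−15 has no preimage), so φ is not surjective, hence not bijective.
Because the two images are disjoint, no x < 4 has φ(x) = φ(4), so we compute φ⁻¹(−26): −26 lies in (−∞, −21], so solve −6x + 3 = −26: x = (−26 − 3)/(−6) = 29/6.

29/6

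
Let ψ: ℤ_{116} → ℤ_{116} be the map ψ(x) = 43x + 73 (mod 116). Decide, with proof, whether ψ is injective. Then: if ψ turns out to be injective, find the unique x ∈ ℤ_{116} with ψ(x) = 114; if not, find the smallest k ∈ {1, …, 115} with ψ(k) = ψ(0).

63

If ψ(s) = ψ(t), then 43s ≡ 43t (mod 116). Because gcd(43, 116) = 1, we may cancel 43 to get s ≡ t (mod 116).
So ψ is injective.
We now compute 43⁻¹ mod 116 explicitly. Euclid's algorithm: 116 = 2·43 + 30, 43 = 1·30 + 13, 30 = 2·13 + 4, 13 = 3·4 + 1; back-substituting gives 1 = 27·43 − 10·116, so 43⁻¹ ≡ 27 (mod 116).
Since ψ is injective, we compute ψ⁻¹(114): solve 43x + 73 ≡ 114 (mod 116), i.e. 43x ≡ 41 (mod 116).
Multiplying by 43⁻¹ = 27 gives x ≡ 27·41 = 1107 = 9·116 + 63 ≡ 63 (mod 116).
Check: ψ(63) = 43·63 + 73 = 2782 = 23·116 + 114 ≡ 114 (mod 116).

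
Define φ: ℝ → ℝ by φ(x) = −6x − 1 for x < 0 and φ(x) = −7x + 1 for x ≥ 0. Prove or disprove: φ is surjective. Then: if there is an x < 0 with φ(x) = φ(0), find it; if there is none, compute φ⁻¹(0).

Both pieces are strictly decreasing (slopes −6 and −7), so each is injective on its own interval.
The left piece maps (−∞, 0) onto (−1, ∞); the right piece maps [0, ∞) onto (−∞, 1].
The union (−1, ∞) ∪ (−∞, 1] covers ℝ, so φ is surjective.
For the follow-up: the images overlap, so an x < 0 with φ(x) = φ(0) exists. φ(0) = 1; solving −6x − 1 = 1 for x < 0 gives x = (1 + 1)/(−6) = −1/3.

-1/3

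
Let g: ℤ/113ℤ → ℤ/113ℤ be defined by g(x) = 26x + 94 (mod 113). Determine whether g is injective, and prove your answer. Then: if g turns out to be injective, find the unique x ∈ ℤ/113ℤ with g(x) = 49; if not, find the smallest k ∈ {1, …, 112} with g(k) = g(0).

20

If g(x_1) = g(x_2), then 26x_1 ≡ 26x_2 (mod 113). Because gcd(26, 113) = 1, we may cancel 26 to get x_1 ≡ x_2 (mod 113).
Hence g is injective.
We now compute 26⁻¹ mod 113 explicitly. Euclid's algorithm: 113 = 4·26 + 9, 26 = 2·9 + 8, 9 = 1·8 + 1; back-substituting gives 1 = 100·26 − 23·113, so 26⁻¹ ≡ 100 (mod 113).
Since g is injective, we compute g⁻¹(49): solve 26x + 94 ≡ 49 (mod 113), i.e. 26x ≡ 68 (mod 113).
Multiplying by 26⁻¹ = 100 gives x ≡ 100·68 = 6800 = 60·113 + 20 ≡ 20 (mod 113).
Check: g(20) = 26·20 + 94 = 614 = 5·113 + 49 ≡ 49 (mod 113).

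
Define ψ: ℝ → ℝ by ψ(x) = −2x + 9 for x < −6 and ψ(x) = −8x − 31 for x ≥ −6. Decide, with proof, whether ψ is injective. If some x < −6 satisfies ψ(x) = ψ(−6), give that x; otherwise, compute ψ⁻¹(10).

Both pieces are strictly decreasing (slopes −2 and −8), so each is injective on its own interval.
The left piece maps (−∞, −6) onto (21, ∞); the right piece maps [−6, ∞) onto (−∞, 17].
These images are disjoint, so no value is attained by both pieces. Thus ψ is injective.
Because the two images are disjoint, no x < −6 has ψ(x) = ψ(−6), so we compute ψ⁻¹(10): 10 lies in (−∞, 17], so solve −8x − 31 = 10: x = (10 + 31)/(−8) = −41/8.

-41/8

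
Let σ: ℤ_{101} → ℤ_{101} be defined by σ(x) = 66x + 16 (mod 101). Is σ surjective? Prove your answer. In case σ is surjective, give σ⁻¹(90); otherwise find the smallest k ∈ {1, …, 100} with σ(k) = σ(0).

By definition, σ is surjective if every y in the codomain equals σ(x) for some x in the domain.
Since gcd(66, 101) = 1, 66 is invertible modulo 101. Euclid's algorithm: 101 = 1·66 + 35, 66 = 1·35 + 31, 35 = 1·31 + 4, 31 = 7·4 + 3, 4 = 1·3 + 1; back-substituting gives 1 = 75·66 − 49·101, so 66⁻¹ ≡ 75 (mod 101).
For any y ∈ ℤ_{101}, x = 75(y − 16) mod 101 satisfies σ(x) = 66·75(y − 16) + 16 ≡ y (since 66·75 ≡ 1 mod 101). So every y has a preimage.
Hence σ is surjective.
Since σ is surjective, we compute σ⁻¹(90): solve 66x + 16 ≡ 90 (mod 101), i.e. 66x ≡ 74 (mod 101).
Multiplying by 66⁻¹ = 75 gives x ≡ 75·74 = 5550 = 54·101 + 96 ≡ 96 (mod 101).
Check: σ(96) = 66·96 + 16 = 6352 = 62·101 + 90 ≡ 90 (mod 101).

96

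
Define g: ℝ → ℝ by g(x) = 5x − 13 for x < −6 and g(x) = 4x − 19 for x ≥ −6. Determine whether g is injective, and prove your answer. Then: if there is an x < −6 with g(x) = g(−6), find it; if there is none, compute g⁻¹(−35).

-4

Both pieces are strictly increasing (slopes 5 and 4), so each is injective on its own interval.
The left piece maps (−∞, −6) onto (−∞, −43); the right piece maps [−6, ∞) onto [−43, ∞).
These images are disjoint, so no value is attained by both pieces. So g is injective.
Because the two images are disjoint, no x < −6 has g(x) = g(−6), so we compute g⁻¹(−35): −35 lies in [−43, ∞), so solve 4x − 19 = −35: x = (−35 + 19)/4 = −4.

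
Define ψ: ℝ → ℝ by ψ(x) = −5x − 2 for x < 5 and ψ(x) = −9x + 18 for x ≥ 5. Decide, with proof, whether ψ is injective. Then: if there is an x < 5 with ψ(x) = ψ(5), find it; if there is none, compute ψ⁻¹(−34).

Both pieces are strictly decreasing (slopes −5 and −9), so each is injective on its own interval.
The left piece maps (−∞, 5) onto (−27, ∞); the right piece maps [5, ∞) onto (−∞, −27].
These images are disjoint, so no value is attained by both pieces. So ψ is injective.
Because the two images are disjoint, no x < 5 has ψ(x) = ψ(5), so we compute ψ⁻¹(−34): −34 lies in (−∞, −27], so solve −9x + 18 = −34: x = (−34 − 18)/(−9) = 52/9.

52/9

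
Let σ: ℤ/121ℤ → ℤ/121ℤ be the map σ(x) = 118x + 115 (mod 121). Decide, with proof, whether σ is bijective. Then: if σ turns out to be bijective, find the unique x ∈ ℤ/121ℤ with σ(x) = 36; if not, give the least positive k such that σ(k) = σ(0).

By definition, injectivity means: for all a, b in the domain, σ(a) = σ(b) implies a = b.
Suppose σ(a) = σ(b) in ℤ/121ℤ. Then 118a + 115 ≡ 118b + 115 (mod 121), thus 118(a − b) ≡ 0 (mod 121).
Since gcd(118, 121) = 1, 118 is invertible modulo 121, therefore a − b ≡ 0 (mod 121), i.e. a = b.
We now compute 118⁻¹ mod 121 explicitly. Euclid's algorithm: 121 = 1·118 + 3, 118 = 39·3 + 1; back-substituting gives 1 = 40·118 − 39·121, so 118⁻¹ ≡ 40 (mod 121).
Then y ↦ 40(y − 115) is a two-sided inverse to σ, so every y ∈ ℤ/121ℤ has a preimage.
So σ is bijective.
Since σ is bijective, we find σ⁻¹(36): we need 118x ≡ 36 − 115 ≡ 42 (mod 121). Using 118⁻¹ = 40: x ≡ 40·42 = 1680 = 13·121 + 107, so x = 107.
Check: σ(107) = 118·107 + 115 = 12741 = 105·121 + 36 ≡ 36 (mod 121).

107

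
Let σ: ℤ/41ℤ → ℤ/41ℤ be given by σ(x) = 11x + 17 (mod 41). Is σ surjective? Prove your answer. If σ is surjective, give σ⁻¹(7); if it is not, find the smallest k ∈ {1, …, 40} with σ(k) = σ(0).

Since gcd(11, 41) = 1, 11 is invertible modulo 41. Euclid's algorithm: 41 = 3·11 + 8, 11 = 1·8 + 3, 8 = 2·3 + 2, 3 = 1·2 + 1; back-substituting gives 1 = 15·11 − 4·41, so 11⁻¹ ≡ 15 (mod 41).
Then y ↦ 15(y − 17) is a two-sided inverse to σ, so every y ∈ ℤ/41ℤ has a preimage.
Thus σ is surjective.
Since σ is surjective, we find σ⁻¹(7): we need 11x ≡ 7 − 17 ≡ 31 (mod 41). Using 11⁻¹ = 15: x ≡ 15·31 = 465 = 11·41 + 14, so x = 14.
Check: σ(14) = 11·14 + 17 = 171 = 4·41 + 7 ≡ 7 (mod 41).

14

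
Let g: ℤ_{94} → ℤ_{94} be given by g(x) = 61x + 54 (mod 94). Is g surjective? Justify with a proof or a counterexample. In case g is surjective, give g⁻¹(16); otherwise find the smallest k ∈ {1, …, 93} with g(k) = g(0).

4

Since gcd(61, 94) = 1, 61 is invertible modulo 94. Euclid's algorithm: 94 = 1·61 + 33, 61 = 1·33 + 28, 33 = 1·28 + 5, 28 = 5·5 + 3, 5 = 1·3 + 2, 3 = 1·2 + 1; back-substituting gives 1 = 37·61 − 24·94, so 61⁻¹ ≡ 37 (mod 94).
For any y ∈ ℤ_{94}, x = 37(y − 54) mod 94 satisfies g(x) = 61·37(y − 54) + 54 ≡ y (since 61·37 ≡ 1 mod 94). So every y has a preimage.
Hence g is surjective.
Since g is surjective, we find g⁻¹(16): we need 61x ≡ 16 − 54 ≡ 56 (mod 94). Using 61⁻¹ = 37: x ≡ 37·56 = 2072 = 22·94 + 4, so x = 4.
Check: g(4) = 61·4 + 54 = 298 = 3·94 + 16 ≡ 16 (mod 94).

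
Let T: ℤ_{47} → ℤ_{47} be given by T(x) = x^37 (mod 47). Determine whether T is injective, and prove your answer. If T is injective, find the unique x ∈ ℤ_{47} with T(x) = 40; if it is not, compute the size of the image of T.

Since 47 is prime, the nonzero elements of ℤ_{47} form a cyclic group of order 46.
As gcd(37, 46) = 1, raising to the 37th power is a bijection on this group: if a^37 ≡ b^37 then (ab^{−1})^37 = 1, and the only element of order dividing gcd(37, 46) = 1 is 1, so a = b.
With T(0) = 0 this makes T injective on all of ℤ_{47}, hence bijective (finite equal-size domain and codomain). In particular T is injective.
Since T is injective, we find the preimage of 40. The inverse of x ↦ x^37 on (ℤ_{47})^× is x ↦ x^5, because 37·5 = 185 = 4·46 + 1 ≡ 1 (mod 46) and x^{46} = 1 for x ≠ 0 (Fermat). So T⁻¹(40) = 40^5 mod 47.
Repeated squaring mod 47: 40^1 ≡ 40, 40^2 ≡ 40² = 1600 ≡ 2, 40^4 ≡ 2² = 4. Since 5 = 4 + 1, 40^5 ≡ 4·40: 4·40 = 160 ≡ 19. So 40^5 ≡ 19 (mod 47).
Hence T⁻¹(40) = 19.

19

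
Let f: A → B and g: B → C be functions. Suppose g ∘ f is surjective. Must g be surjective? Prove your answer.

surjective

Let c ∈ C. Since g ∘ f is surjective, some a ∈ A has g(f(a)) = c. Then b = f(a) ∈ B satisfies g(b) = c. So g is surjective.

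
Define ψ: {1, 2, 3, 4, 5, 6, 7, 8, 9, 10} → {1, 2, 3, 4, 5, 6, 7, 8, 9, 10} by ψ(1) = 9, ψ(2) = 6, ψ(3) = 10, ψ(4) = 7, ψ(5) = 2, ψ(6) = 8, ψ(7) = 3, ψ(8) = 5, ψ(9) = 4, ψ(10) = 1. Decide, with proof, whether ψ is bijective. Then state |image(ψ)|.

10

The values 9, 6, 10, 7, 2, 8, 3, 5, 4, 1 are a permutation of {1, 2, 3, 4, 5, 6, 7, 8, 9, 10}: each element appears exactly once.
So ψ is injective and surjective, hence bijective.
The image of ψ is {1, 2, 3, 4, 5, 6, 7, 8, 9, 10}, which has 10 elements.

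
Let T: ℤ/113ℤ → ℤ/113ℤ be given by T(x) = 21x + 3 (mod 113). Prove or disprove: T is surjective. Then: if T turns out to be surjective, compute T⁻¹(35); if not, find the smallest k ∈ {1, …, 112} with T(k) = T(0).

Recall that surjectivity means every element of the codomain has a preimage under T.
Since gcd(21, 113) = 1, 21 is invertible modulo 113. Euclid's algorithm: 113 = 5·21 + 8, 21 = 2·8 + 5, 8 = 1·5 + 3, 5 = 1·3 + 2, 3 = 1·2 + 1; back-substituting gives 1 = 70·21 − 13·113, so 21⁻¹ ≡ 70 (mod 113).
For any y ∈ ℤ/113ℤ, x = 70(y − 3) mod 113 satisfies T(x) = 21·70(y − 3) + 3 ≡ y (since 21·70 ≡ 1 mod 113). So every y has a preimage.
Thus T is surjective.
Since T is surjective, we compute T⁻¹(35): solve 21x + 3 ≡ 35 (mod 113), i.e. 21x ≡ 32 (mod 113).
Multiplying by 21⁻¹ = 70 gives x ≡ 70·32 = 2240 = 19·113 + 93 ≡ 93 (mod 113).
Check: T(93) = 21·93 + 3 = 1956 = 17·113 + 35 ≡ 35 (mod 113).

93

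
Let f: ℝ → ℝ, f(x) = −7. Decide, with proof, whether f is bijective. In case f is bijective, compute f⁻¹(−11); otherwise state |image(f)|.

Recall: f is injective when f(x_1) = f(x_2) forces x_1 = x_2.
f(0) = −7 = f(1) with 0 ≠ 1, so f is not injective, hence not bijective.
Since f is not bijective, we state |image(f)|: the image of f is {−7}, which has 1 element.

1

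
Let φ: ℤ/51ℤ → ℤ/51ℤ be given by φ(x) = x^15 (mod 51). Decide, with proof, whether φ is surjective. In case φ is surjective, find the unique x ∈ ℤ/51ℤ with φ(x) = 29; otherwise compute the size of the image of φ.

Computing x^15 mod 51 for each x (by repeated squaring, reducing mod 51 at every step), the values φ(0), φ(1), …, φ(50) are: 0, 1, 26, 6, 13, 41, 3, 22, 32, 36, 46, 14, 27, 4, 11, 42, 16, 17, 18, 43, 23, 30, 7, 20, 39, 49, 2, 12, 31, 44, 21, 28, 8, 33, 34, 35, 9, 40, 47, 24, 37, 5, 15, 19, 29, 48, 10, 38, 45, 25, 50.
Every element of ℤ/51ℤ appears exactly once in this list, so φ is a bijection, and in particular surjective.
Since φ is surjective, we read off the preimage of 29 from the same table: φ(44) = 29, so φ⁻¹(29) = 44.

44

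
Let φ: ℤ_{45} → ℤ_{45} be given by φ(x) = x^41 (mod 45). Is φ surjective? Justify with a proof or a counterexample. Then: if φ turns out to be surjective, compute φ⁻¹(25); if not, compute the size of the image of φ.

35

φ(0) = 0^41 = 0.
φ(15): Repeated squaring mod 45: 15^1 ≡ 15, 15^2 ≡ 15² = 225 ≡ 0, 15^4 ≡ 0² = 0, 15^8 ≡ 0² = 0, 15^16 ≡ 0² = 0, 15^32 ≡ 0² = 0. Since 41 = 32 + 8 + 1, 15^41 ≡ 0·0·15: 0·0 = 0, then 0·15 = 0. So 15^41 ≡ 0 (mod 45).
So φ(0) = φ(15) = 0 while 0 ≠ 15, hence φ is not injective.
A non-injective map from the 45-element set ℤ_{45} to itself takes at most 44 distinct values, so it cannot be surjective. Thus φ is not surjective.
Since φ is not surjective, we determine |image(φ)|. Computing x^41 mod 45 for each x (by repeated squaring, reducing mod 45 at every step), the values φ(0), φ(1), …, φ(44) are: 0, 1, 32, 18, 34, 20, 36, 22, 8, 9, 10, 41, 27, 43, 29, 0, 31, 17, 18, 19, 5, 36, 7, 38, 9, 40, 26, 27, 28, 14, 0, 16, 2, 18, 4, 35, 36, 37, 23, 9, 25, 11, 27, 13, 44.
The distinct values are {0, 1, 2, 4, 5, 7, 8, 9, 10, 11, 13, 14, 16, 17, 18, 19, 20, 22, 23, 25, 26, 27, 28, 29, 31, 32, 34, 35, 36, 37, 38, 40, 41, 43, 44}; there are 35 of them.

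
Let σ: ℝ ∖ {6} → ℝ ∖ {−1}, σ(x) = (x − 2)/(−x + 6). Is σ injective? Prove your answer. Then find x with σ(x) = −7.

Suppose σ(u) = σ(v). Cross-multiplying: (u − 2)(−v + 6) = (v − 2)(−u + 6).
Expanding both sides and cancelling the symmetric terms leaves 4·(u − v) = 0. Since 4 ≠ 0, u = v. Hence σ is injective.
Solving σ(x) = −7: cross-multiplying gives x − 2 = −7(−x + 6), which rearranges to −6x = −40, so x = 20/3.

20/3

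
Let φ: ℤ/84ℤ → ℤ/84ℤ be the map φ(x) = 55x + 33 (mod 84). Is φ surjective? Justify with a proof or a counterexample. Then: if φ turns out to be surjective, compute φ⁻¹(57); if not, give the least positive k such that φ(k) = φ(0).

By definition, surjectivity means every element of the codomain has a preimage under φ.
Since gcd(55, 84) = 1, 55 is invertible modulo 84. Euclid's algorithm: 84 = 1·55 + 29, 55 = 1·29 + 26, 29 = 1·26 + 3, 26 = 8·3 + 2, 3 = 1·2 + 1; back-substituting gives 1 = 55·55 − 36·84, so 55⁻¹ ≡ 55 (mod 84).
Then y ↦ 55(y − 33) is a two-sided inverse to φ, so every y ∈ ℤ/84ℤ has a preimage.
Therefore φ is surjective.
Since φ is surjective, we compute φ⁻¹(57): solve 55x + 33 ≡ 57 (mod 84), i.e. 55x ≡ 24 (mod 84).
Multiplying by 55⁻¹ = 55 gives x ≡ 55·24 = 1320 = 15·84 + 60 ≡ 60 (mod 84).
Check: φ(60) = 55·60 + 33 = 3333 = 39·84 + 57 ≡ 57 (mod 84).

60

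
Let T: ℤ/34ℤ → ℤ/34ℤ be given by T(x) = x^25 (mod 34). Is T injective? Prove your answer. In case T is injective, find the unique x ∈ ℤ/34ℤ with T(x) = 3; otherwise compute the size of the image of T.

Computing x^25 mod 34 for each x (by repeated squaring, reducing mod 34 at every step), the values T(0), T(1), …, T(33) are: 0, 1, 2, 31, 4, 29, 28, 27, 8, 9, 24, 23, 22, 13, 20, 15, 16, 17, 18, 19, 14, 21, 12, 11, 10, 25, 26, 7, 6, 5, 30, 3, 32, 33.
Every element of ℤ/34ℤ appears exactly once in this list, so T is a bijection, and in particular injective.
Since T is injective, we read off the preimage of 3 from the same table: T(31) = 3, so T⁻¹(3) = 31.

31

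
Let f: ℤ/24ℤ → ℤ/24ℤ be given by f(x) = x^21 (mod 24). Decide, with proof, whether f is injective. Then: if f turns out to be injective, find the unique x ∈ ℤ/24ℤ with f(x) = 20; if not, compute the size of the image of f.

15

f(0) = 0^21 = 0.
f(6): Repeated squaring mod 24: 6^1 ≡ 6, 6^2 ≡ 6² = 36 ≡ 12, 6^4 ≡ 12² = 144 ≡ 0, 6^8 ≡ 0² = 0, 6^16 ≡ 0² = 0. Since 21 = 16 + 4 + 1, 6^21 ≡ 0·0·6: 0·0 = 0, then 0·6 = 0. So 6^21 ≡ 0 (mod 24).
So f(0) = f(6) = 0 while 0 ≠ 6, so f is not injective.
Since f is not injective, we determine |image(f)|. Computing x^21 mod 24 for each x (by repeated squaring, reducing mod 24 at every step), the values f(0), f(1), …, f(23) are: 0, 1, 8, 3, 16, 5, 0, 7, 8, 9, 16, 11, 0, 13, 8, 15, 16, 17, 0, 19, 8, 21, 16, 23.
The distinct values are {0, 1, 3, 5, 7, 8, 9, 11, 13, 15, 16, 17, 19, 21, 23}; there are 15 of them.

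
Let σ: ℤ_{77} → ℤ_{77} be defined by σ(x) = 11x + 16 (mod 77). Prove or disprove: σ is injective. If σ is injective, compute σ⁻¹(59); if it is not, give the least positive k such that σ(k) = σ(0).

7

We have gcd(11, 77) = 11 > 1. Taking s = 0 and t = 7: σ(0) = 16 and σ(7) = 11·7 + 16 = 93 ≡ 16 (mod 77).
So σ(0) = σ(7) while 0 ≠ 7, so σ is not injective.
Since σ is not injective, we find the least positive k with σ(k) = σ(0): this means 11k ≡ 0 (mod 77), i.e. 77 ∣ 11k. Since gcd(11, 77) = 11, dividing through by 11 this holds exactly when 7 ∣ k.
The smallest positive such k is 7.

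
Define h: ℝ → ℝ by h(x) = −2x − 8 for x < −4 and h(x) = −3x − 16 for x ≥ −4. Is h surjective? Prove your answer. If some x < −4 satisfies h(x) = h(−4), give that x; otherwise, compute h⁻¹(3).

Both pieces are strictly decreasing (slopes −2 and −3), so each is injective on its own interval.
The left piece maps (−∞, −4) onto (0, ∞); the right piece maps [−4, ∞) onto (−∞, −4].
The union (0, ∞) ∪ (−∞, −4] omits the interval between 0 and −4; in particular 0 has no preimage. So h is not surjective.
Because the two images are disjoint, no x < −4 has h(x) = h(−4), so we compute h⁻¹(3): 3 lies in (0, ∞), so solve −2x − 8 = 3: x = (3 + 8)/(−2) = −11/2.

-11/2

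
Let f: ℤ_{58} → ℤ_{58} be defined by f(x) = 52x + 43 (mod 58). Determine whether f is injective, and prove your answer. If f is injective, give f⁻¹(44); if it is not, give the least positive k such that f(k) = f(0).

We have gcd(52, 58) = 2 > 1. Taking u = 0 and v = 29: f(0) = 43 and f(29) = 52·29 + 43 = 1551 ≡ 43 (mod 58).
So f(0) = f(29) while 0 ≠ 29, therefore f is not injective.
Since f is not injective, we find the least positive k with f(k) = f(0): this means 52k ≡ 0 (mod 58), i.e. 58 ∣ 52k. Since gcd(52, 58) = 2, dividing through by 2 this holds exactly when 29 ∣ 26k, and as gcd(26, 29) = 1, exactly when 29 ∣ k.
The smallest positive such k is 29.

29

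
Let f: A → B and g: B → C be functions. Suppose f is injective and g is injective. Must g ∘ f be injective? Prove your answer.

Suppose (g ∘ f)(u) = (g ∘ f)(v), i.e. g(f(u)) = g(f(v)).
Since g is injective, f(u) = f(v). Since f is injective, u = v. Therefore g ∘ f is injective.

injective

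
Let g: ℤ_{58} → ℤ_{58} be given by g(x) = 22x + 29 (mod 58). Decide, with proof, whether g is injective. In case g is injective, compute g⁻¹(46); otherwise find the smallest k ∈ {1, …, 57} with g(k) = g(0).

29

We have gcd(22, 58) = 2 > 1. Taking a = 0 and b = 29: g(0) = 29 and g(29) = 22·29 + 29 = 667 ≡ 29 (mod 58).
So g(0) = g(29) while 0 ≠ 29, thus g is not injective.
Since g is not injective, we find the least positive k with g(k) = g(0): this means 22k ≡ 0 (mod 58), i.e. 58 ∣ 22k. Since gcd(22, 58) = 2, dividing through by 2 this holds exactly when 29 ∣ 11k, and as gcd(11, 29) = 1, exactly when 29 ∣ k.
The smallest positive such k is 29.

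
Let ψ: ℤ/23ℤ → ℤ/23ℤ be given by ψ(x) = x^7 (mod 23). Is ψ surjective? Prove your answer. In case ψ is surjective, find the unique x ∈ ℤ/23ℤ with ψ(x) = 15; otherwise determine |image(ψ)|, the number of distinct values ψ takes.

Since 23 is prime, the nonzero elements of ℤ/23ℤ form a cyclic group of order 22.
As gcd(7, 22) = 1, raising to the 7th power is a bijection on this group: if u^7 ≡ v^7 then (uv^{−1})^7 = 1, and the only element of order dividing gcd(7, 22) = 1 is 1, so u = v.
With ψ(0) = 0 this makes ψ injective on all of ℤ/23ℤ, hence bijective (finite equal-size domain and codomain). In particular ψ is surjective.
Since ψ is surjective, we find the preimage of 15. The inverse of x ↦ x^7 on (ℤ/23ℤ)^× is x ↦ x^19, because 7·19 = 133 = 6·22 + 1 ≡ 1 (mod 22) and x^{22} = 1 for x ≠ 0 (Fermat). So ψ⁻¹(15) = 15^19 mod 23.
Repeated squaring mod 23: 15^1 ≡ 15, 15^2 ≡ 15² = 225 ≡ 18, 15^4 ≡ 18² = 324 ≡ 2, 15^8 ≡ 2² = 4, 15^16 ≡ 4² = 16. Since 19 = 16 + 2 + 1, 15^19 ≡ 16·18·15: 16·18 = 288 ≡ 12, then 12·15 = 180 ≡ 19. So 15^19 ≡ 19 (mod 23).
Hence ψ⁻¹(15) = 19.

19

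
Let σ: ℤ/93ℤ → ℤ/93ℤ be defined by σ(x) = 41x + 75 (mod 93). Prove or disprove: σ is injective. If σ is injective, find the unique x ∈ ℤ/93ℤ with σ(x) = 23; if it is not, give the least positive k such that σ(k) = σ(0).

1

Recall that injectivity means: for all s, t in the domain, σ(s) = σ(t) implies s = t.
Suppose σ(s) = σ(t) in ℤ/93ℤ. Then 41s + 75 ≡ 41t + 75 (mod 93), therefore 41(s − t) ≡ 0 (mod 93).
Since gcd(41, 93) = 1, 41 is invertible modulo 93, thus s − t ≡ 0 (mod 93), i.e. s = t.
Hence σ is injective.
We now compute 41⁻¹ mod 93 explicitly. Euclid's algorithm: 93 = 2·41 + 11, 41 = 3·11 + 8, 11 = 1·8 + 3, 8 = 2·3 + 2, 3 = 1·2 + 1; back-substituting gives 1 = 59·41 − 26·93, so 41⁻¹ ≡ 59 (mod 93).
Since σ is injective, we find σ⁻¹(23): we need 41x ≡ 23 − 75 ≡ 41 (mod 93). Using 41⁻¹ = 59: x ≡ 59·41 = 2419 = 26·93 + 1, so x = 1.
Check: σ(1) = 41·1 + 75 = 116 = 1·93 + 23 ≡ 23 (mod 93).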